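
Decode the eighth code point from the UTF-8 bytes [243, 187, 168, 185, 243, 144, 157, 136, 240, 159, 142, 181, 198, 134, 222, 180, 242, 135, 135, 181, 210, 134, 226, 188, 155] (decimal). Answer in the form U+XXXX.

Offset 0: leading byte 0xF3 = 11110011 → 4-byte char #1 = F3 BB A8 B9.
Offset 4: leading byte 0xF3 = 11110011 → 4-byte char #2 = F3 90 9D 88.
Offset 8: leading byte 0xF0 = 11110000 → 4-byte char #3 = F0 9F 8E B5.
Offset 12: leading byte 0xC6 = 11000110 → 2-byte char #4 = C6 86.
Offset 14: leading byte 0xDE = 11011110 → 2-byte char #5 = DE B4.
Offset 16: leading byte 0xF2 = 11110010 → 4-byte char #6 = F2 87 87 B5.
Offset 20: leading byte 0xD2 = 11010010 → 2-byte char #7 = D2 86.
Offset 22: leading byte 0xE2 = 11100010 → 3-byte char #8 = E2 BC 9B.
Leading byte 0xE2 = 11100010 matches 1110xxxx → 3-byte sequence.
Byte 1: 0xE2 = 11100010, payload 0010 (4 bits).
Byte 2: 0xBC = 10111100 (10xxxxxx ✓), payload 111100.
Byte 3: 0x9B = 10011011 (10xxxxxx ✓), payload 011011.
Concatenate: 0010111100011011 = 0x2F1B (16 bits → U+2F1B).

U+2F1B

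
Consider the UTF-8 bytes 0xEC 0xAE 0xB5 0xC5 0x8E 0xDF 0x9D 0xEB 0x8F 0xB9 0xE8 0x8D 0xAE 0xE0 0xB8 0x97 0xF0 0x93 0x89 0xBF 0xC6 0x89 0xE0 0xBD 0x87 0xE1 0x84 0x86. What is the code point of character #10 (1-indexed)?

U+1106

Offset 0: leading byte 0xEC = 11101100 → 3-byte char #1 = EC AE B5.
Offset 3: leading byte 0xC5 = 11000101 → 2-byte char #2 = C5 8E.
Offset 5: leading byte 0xDF = 11011111 → 2-byte char #3 = DF 9D.
Offset 7: leading byte 0xEB = 11101011 → 3-byte char #4 = EB 8F B9.
Offset 10: leading byte 0xE8 = 11101000 → 3-byte char #5 = E8 8D AE.
Offset 13: leading byte 0xE0 = 11100000 → 3-byte char #6 = E0 B8 97.
Offset 16: leading byte 0xF0 = 11110000 → 4-byte char #7 = F0 93 89 BF.
Offset 20: leading byte 0xC6 = 11000110 → 2-byte char #8 = C6 89.
Offset 22: leading byte 0xE0 = 11100000 → 3-byte char #9 = E0 BD 87.
Offset 25: leading byte 0xE1 = 11100001 → 3-byte char #10 = E1 84 86.
Leading byte 0xE1 = 11100001 matches 1110xxxx → 3-byte sequence.
Byte 1: 0xE1 = 11100001, payload 0001 (4 bits).
Byte 2: 0x84 = 10000100 (10xxxxxx ✓), payload 000100.
Byte 3: 0x86 = 10000110 (10xxxxxx ✓), payload 000110.
Concatenate: 0001000100000110 = 0x1106 (16 bits → U+1106).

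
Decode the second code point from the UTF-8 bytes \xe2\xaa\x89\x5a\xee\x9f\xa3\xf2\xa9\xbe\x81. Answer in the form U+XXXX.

Offset 0: leading byte 0xE2 = 11100010 → 3-byte char #1 = E2 AA 89.
Offset 3: leading byte 0x5A = 01011010 → 1-byte char #2 = 5A.
Leading byte 0x5A = 01011010 matches 0xxxxxxx → 1-byte sequence.
Byte 1: 0x5A = 01011010, payload 1011010 (7 bits).
Concatenate: 1011010 = 0x5A (7 bits → U+005A).

U+005A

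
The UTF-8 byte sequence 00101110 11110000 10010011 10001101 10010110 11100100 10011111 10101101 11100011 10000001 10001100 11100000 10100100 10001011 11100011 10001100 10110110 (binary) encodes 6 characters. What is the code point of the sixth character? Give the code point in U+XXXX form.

Offset 0: leading byte 0x2E = 00101110 → 1-byte char #1 = 2E.
Offset 1: leading byte 0xF0 = 11110000 → 4-byte char #2 = F0 93 8D 96.
Offset 5: leading byte 0xE4 = 11100100 → 3-byte char #3 = E4 9F AD.
Offset 8: leading byte 0xE3 = 11100011 → 3-byte char #4 = E3 81 8C.
Offset 11: leading byte 0xE0 = 11100000 → 3-byte char #5 = E0 A4 8B.
Offset 14: leading byte 0xE3 = 11100011 → 3-byte char #6 = E3 8C B6.
Leading byte 0xE3 = 11100011 matches 1110xxxx → 3-byte sequence.
Byte 1: 0xE3 = 11100011, payload 0011 (4 bits).
Byte 2: 0x8C = 10001100 (10xxxxxx ✓), payload 001100.
Byte 3: 0xB6 = 10110110 (10xxxxxx ✓), payload 110110.
Concatenate: 0011001100110110 = 0x3336 (16 bits → U+3336).

U+3336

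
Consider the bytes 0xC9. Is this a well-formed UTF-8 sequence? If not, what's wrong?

invalid (sequence truncated)

Leading byte 0xC9 = 11001001 → 2-byte form, but only 1 byte is present.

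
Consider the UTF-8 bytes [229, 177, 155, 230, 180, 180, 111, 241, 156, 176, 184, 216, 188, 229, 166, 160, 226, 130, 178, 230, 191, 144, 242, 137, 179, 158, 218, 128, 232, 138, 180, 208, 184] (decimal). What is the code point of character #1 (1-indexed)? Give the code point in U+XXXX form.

U+5C5B

Offset 0: leading byte 0xE5 = 11100101 → 3-byte char #1 = E5 B1 9B.
Leading byte 0xE5 = 11100101 matches 1110xxxx → 3-byte sequence.
Byte 1: 0xE5 = 11100101, payload 0101 (4 bits).
Byte 2: 0xB1 = 10110001 (10xxxxxx ✓), payload 110001.
Byte 3: 0x9B = 10011011 (10xxxxxx ✓), payload 011011.
Concatenate: 0101110001011011 = 0x5C5B (16 bits → U+5C5B).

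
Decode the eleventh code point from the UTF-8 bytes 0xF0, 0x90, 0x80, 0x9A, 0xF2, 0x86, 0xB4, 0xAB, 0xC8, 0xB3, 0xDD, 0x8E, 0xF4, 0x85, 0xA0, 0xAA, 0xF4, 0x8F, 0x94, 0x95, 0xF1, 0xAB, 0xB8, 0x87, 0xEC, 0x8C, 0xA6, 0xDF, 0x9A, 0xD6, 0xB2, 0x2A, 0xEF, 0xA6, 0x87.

U+002A

Offset 0: leading byte 0xF0 = 11110000 → 4-byte char #1 = F0 90 80 9A.
Offset 4: leading byte 0xF2 = 11110010 → 4-byte char #2 = F2 86 B4 AB.
Offset 8: leading byte 0xC8 = 11001000 → 2-byte char #3 = C8 B3.
Offset 10: leading byte 0xDD = 11011101 → 2-byte char #4 = DD 8E.
Offset 12: leading byte 0xF4 = 11110100 → 4-byte char #5 = F4 85 A0 AA.
Offset 16: leading byte 0xF4 = 11110100 → 4-byte char #6 = F4 8F 94 95.
Offset 20: leading byte 0xF1 = 11110001 → 4-byte char #7 = F1 AB B8 87.
Offset 24: leading byte 0xEC = 11101100 → 3-byte char #8 = EC 8C A6.
Offset 27: leading byte 0xDF = 11011111 → 2-byte char #9 = DF 9A.
Offset 29: leading byte 0xD6 = 11010110 → 2-byte char #10 = D6 B2.
Offset 31: leading byte 0x2A = 00101010 → 1-byte char #11 = 2A.
Leading byte 0x2A = 00101010 matches 0xxxxxxx → 1-byte sequence.
Byte 1: 0x2A = 00101010, payload 0101010 (7 bits).
Concatenate: 0101010 = 0x2A (7 bits → U+002A).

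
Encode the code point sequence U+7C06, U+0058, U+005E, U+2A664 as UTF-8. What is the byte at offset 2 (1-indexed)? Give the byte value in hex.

1-indexed offset 2 is 0-indexed offset 1.
U+7C06 → 3-byte form E7 B0 86 at offsets 0–2.
Offset 1 falls in char 1's range; it's byte 2 of E7 B0 86 = 0xB0.

0xB0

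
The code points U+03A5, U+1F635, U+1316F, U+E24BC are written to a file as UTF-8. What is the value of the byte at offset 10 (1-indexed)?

1-indexed offset 10 is 0-indexed offset 9.
U+03A5 → 2-byte form CE A5 at offsets 0–1.
U+1F635 → 4-byte form F0 9F 98 B5 at offsets 2–5.
U+1316F → 4-byte form F0 93 85 AF at offsets 6–9.
Offset 9 falls in char 3's range; it's byte 4 of F0 93 85 AF = 0xAF.

0xAF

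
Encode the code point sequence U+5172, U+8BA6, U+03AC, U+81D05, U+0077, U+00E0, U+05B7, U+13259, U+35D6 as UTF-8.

E5 85 B2 E8 AE A6 CE AC F2 81 B4 85 77 C3 A0 D6 B7 F0 93 89 99 E3 97 96

U+5172: 3-byte form → E5 85 B2.
U+8BA6: 3-byte form → E8 AE A6.
U+03AC: 2-byte form → CE AC.
U+81D05: 4-byte form → F2 81 B4 85.
U+0077: 1-byte form → 77.
U+00E0: 2-byte form → C3 A0.
U+05B7: 2-byte form → D6 B7.
U+13259: 4-byte form → F0 93 89 99.
U+35D6: 3-byte form → E3 97 96.
Concatenated (24 bytes): E5 85 B2 E8 AE A6 CE AC F2 81 B4 85 77 C3 A0 D6 B7 F0 93 89 99 E3 97 96.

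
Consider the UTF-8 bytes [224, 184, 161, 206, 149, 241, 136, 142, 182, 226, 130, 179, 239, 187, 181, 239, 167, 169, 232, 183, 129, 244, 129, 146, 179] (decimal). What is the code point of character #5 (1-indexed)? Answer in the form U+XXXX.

Offset 0: leading byte 0xE0 = 11100000 → 3-byte char #1 = E0 B8 A1.
Offset 3: leading byte 0xCE = 11001110 → 2-byte char #2 = CE 95.
Offset 5: leading byte 0xF1 = 11110001 → 4-byte char #3 = F1 88 8E B6.
Offset 9: leading byte 0xE2 = 11100010 → 3-byte char #4 = E2 82 B3.
Offset 12: leading byte 0xEF = 11101111 → 3-byte char #5 = EF BB B5.
Leading byte 0xEF = 11101111 matches 1110xxxx → 3-byte sequence.
Byte 1: 0xEF = 11101111, payload 1111 (4 bits).
Byte 2: 0xBB = 10111011 (10xxxxxx ✓), payload 111011.
Byte 3: 0xB5 = 10110101 (10xxxxxx ✓), payload 110101.
Concatenate: 1111111011110101 = 0xFEF5 (16 bits → U+FEF5).

U+FEF5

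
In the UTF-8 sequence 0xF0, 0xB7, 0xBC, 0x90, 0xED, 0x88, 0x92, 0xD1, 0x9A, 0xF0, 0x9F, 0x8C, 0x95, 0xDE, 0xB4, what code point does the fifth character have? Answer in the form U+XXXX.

U+07B4

Offset 0: leading byte 0xF0 = 11110000 → 4-byte char #1 = F0 B7 BC 90.
Offset 4: leading byte 0xED = 11101101 → 3-byte char #2 = ED 88 92.
Offset 7: leading byte 0xD1 = 11010001 → 2-byte char #3 = D1 9A.
Offset 9: leading byte 0xF0 = 11110000 → 4-byte char #4 = F0 9F 8C 95.
Offset 13: leading byte 0xDE = 11011110 → 2-byte char #5 = DE B4.
Leading byte 0xDE = 11011110 matches 110xxxxx → 2-byte sequence.
Byte 1: 0xDE = 11011110, payload 11110 (5 bits).
Byte 2: 0xB4 = 10110100 (10xxxxxx ✓), payload 110100.
Concatenate: 11110110100 = 0x7B4 (11 bits → U+07B4).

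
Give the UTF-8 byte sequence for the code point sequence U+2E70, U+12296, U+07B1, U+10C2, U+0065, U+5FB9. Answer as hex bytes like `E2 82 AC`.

E2 B9 B0 F0 92 8A 96 DE B1 E1 83 82 65 E5 BE B9

U+2E70: 3-byte form → E2 B9 B0.
U+12296: 4-byte form → F0 92 8A 96.
U+07B1: 2-byte form → DE B1.
U+10C2: 3-byte form → E1 83 82.
U+0065: 1-byte form → 65.
U+5FB9: 3-byte form → E5 BE B9.
Concatenated (16 bytes): E2 B9 B0 F0 92 8A 96 DE B1 E1 83 82 65 E5 BE B9.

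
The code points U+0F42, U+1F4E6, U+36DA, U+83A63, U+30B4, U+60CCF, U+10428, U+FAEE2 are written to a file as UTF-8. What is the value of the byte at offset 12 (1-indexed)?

0x83

1-indexed offset 12 is 0-indexed offset 11.
U+0F42 → 3-byte form E0 BD 82 at offsets 0–2.
U+1F4E6 → 4-byte form F0 9F 93 A6 at offsets 3–6.
U+36DA → 3-byte form E3 9B 9A at offsets 7–9.
U+83A63 → 4-byte form F2 83 A9 A3 at offsets 10–13.
Offset 11 falls in char 4's range; it's byte 2 of F2 83 A9 A3 = 0x83.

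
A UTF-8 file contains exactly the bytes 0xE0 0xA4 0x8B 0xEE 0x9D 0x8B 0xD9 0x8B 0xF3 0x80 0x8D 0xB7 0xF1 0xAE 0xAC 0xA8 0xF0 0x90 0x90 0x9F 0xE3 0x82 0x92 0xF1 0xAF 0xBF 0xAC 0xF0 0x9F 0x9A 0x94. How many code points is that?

9

Byte at offset 0: 0xE0 = 11100000 → 3-byte char (#1). Advance 3.
Byte at offset 3: 0xEE = 11101110 → 3-byte char (#2). Advance 3.
Byte at offset 6: 0xD9 = 11011001 → 2-byte char (#3). Advance 2.
Byte at offset 8: 0xF3 = 11110011 → 4-byte char (#4). Advance 4.
Byte at offset 12: 0xF1 = 11110001 → 4-byte char (#5). Advance 4.
Byte at offset 16: 0xF0 = 11110000 → 4-byte char (#6). Advance 4.
Byte at offset 20: 0xE3 = 11100011 → 3-byte char (#7). Advance 3.
Byte at offset 23: 0xF1 = 11110001 → 4-byte char (#8). Advance 4.
Byte at offset 27: 0xF0 = 11110000 → 4-byte char (#9). Advance 4.
Reached end at offset 31 after 9 code points.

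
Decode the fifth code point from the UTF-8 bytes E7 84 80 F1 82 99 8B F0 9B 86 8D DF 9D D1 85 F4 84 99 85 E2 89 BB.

U+0445

Offset 0: leading byte 0xE7 = 11100111 → 3-byte char #1 = E7 84 80.
Offset 3: leading byte 0xF1 = 11110001 → 4-byte char #2 = F1 82 99 8B.
Offset 7: leading byte 0xF0 = 11110000 → 4-byte char #3 = F0 9B 86 8D.
Offset 11: leading byte 0xDF = 11011111 → 2-byte char #4 = DF 9D.
Offset 13: leading byte 0xD1 = 11010001 → 2-byte char #5 = D1 85.
Leading byte 0xD1 = 11010001 matches 110xxxxx → 2-byte sequence.
Byte 1: 0xD1 = 11010001, payload 10001 (5 bits).
Byte 2: 0x85 = 10000101 (10xxxxxx ✓), payload 000101.
Concatenate: 10001000101 = 0x445 (11 bits → U+0445).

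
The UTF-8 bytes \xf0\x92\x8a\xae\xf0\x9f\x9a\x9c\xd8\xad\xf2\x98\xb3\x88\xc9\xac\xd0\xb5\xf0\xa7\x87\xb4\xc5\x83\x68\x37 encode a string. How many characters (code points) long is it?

Byte at offset 0: 0xF0 = 11110000 → 4-byte char (#1). Advance 4.
Byte at offset 4: 0xF0 = 11110000 → 4-byte char (#2). Advance 4.
Byte at offset 8: 0xD8 = 11011000 → 2-byte char (#3). Advance 2.
Byte at offset 10: 0xF2 = 11110010 → 4-byte char (#4). Advance 4.
Byte at offset 14: 0xC9 = 11001001 → 2-byte char (#5). Advance 2.
Byte at offset 16: 0xD0 = 11010000 → 2-byte char (#6). Advance 2.
Byte at offset 18: 0xF0 = 11110000 → 4-byte char (#7). Advance 4.
Byte at offset 22: 0xC5 = 11000101 → 2-byte char (#8). Advance 2.
Byte at offset 24: 0x68 = 01101000 → 1-byte char (#9). Advance 1.
Byte at offset 25: 0x37 = 00110111 → 1-byte char (#10). Advance 1.
Reached end at offset 26 after 10 code points.

10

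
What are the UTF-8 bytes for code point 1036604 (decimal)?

F3 BD 84 BC

U+FD13C = 0xFD13C = 1036604 decimal. In range U+10000–U+10FFFF → 4-byte form: 11110xxx 10xxxxxx 10xxxxxx 10xxxxxx.
Binary (21 bits): 011111101000100111100.
Split 3+6+6+6: 011 | 111101 | 000100 | 111100.
Byte 1: 11110011 = 0xF3.
Byte 2: 10111101 = 0xBD.
Byte 3: 10000100 = 0x84.
Byte 4: 10111100 = 0xBC.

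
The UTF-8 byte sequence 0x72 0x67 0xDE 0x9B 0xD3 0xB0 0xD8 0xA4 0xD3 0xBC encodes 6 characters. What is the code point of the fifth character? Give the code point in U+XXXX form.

Offset 0: leading byte 0x72 = 01110010 → 1-byte char #1 = 72.
Offset 1: leading byte 0x67 = 01100111 → 1-byte char #2 = 67.
Offset 2: leading byte 0xDE = 11011110 → 2-byte char #3 = DE 9B.
Offset 4: leading byte 0xD3 = 11010011 → 2-byte char #4 = D3 B0.
Offset 6: leading byte 0xD8 = 11011000 → 2-byte char #5 = D8 A4.
Leading byte 0xD8 = 11011000 matches 110xxxxx → 2-byte sequence.
Byte 1: 0xD8 = 11011000, payload 11000 (5 bits).
Byte 2: 0xA4 = 10100100 (10xxxxxx ✓), payload 100100.
Concatenate: 11000100100 = 0x624 (11 bits → U+0624).

U+0624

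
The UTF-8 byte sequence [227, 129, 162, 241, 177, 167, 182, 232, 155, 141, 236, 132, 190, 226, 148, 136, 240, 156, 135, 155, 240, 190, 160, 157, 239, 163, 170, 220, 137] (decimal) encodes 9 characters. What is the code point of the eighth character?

U+F8EA

Offset 0: leading byte 0xE3 = 11100011 → 3-byte char #1 = E3 81 A2.
Offset 3: leading byte 0xF1 = 11110001 → 4-byte char #2 = F1 B1 A7 B6.
Offset 7: leading byte 0xE8 = 11101000 → 3-byte char #3 = E8 9B 8D.
Offset 10: leading byte 0xEC = 11101100 → 3-byte char #4 = EC 84 BE.
Offset 13: leading byte 0xE2 = 11100010 → 3-byte char #5 = E2 94 88.
Offset 16: leading byte 0xF0 = 11110000 → 4-byte char #6 = F0 9C 87 9B.
Offset 20: leading byte 0xF0 = 11110000 → 4-byte char #7 = F0 BE A0 9D.
Offset 24: leading byte 0xEF = 11101111 → 3-byte char #8 = EF A3 AA.
Leading byte 0xEF = 11101111 matches 1110xxxx → 3-byte sequence.
Byte 1: 0xEF = 11101111, payload 1111 (4 bits).
Byte 2: 0xA3 = 10100011 (10xxxxxx ✓), payload 100011.
Byte 3: 0xAA = 10101010 (10xxxxxx ✓), payload 101010.
Concatenate: 1111100011101010 = 0xF8EA (16 bits → U+F8EA).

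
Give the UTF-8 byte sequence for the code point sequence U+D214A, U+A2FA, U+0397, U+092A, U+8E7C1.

F3 92 85 8A EA 8B BA CE 97 E0 A4 AA F2 8E 9F 81

U+D214A: 4-byte form → F3 92 85 8A.
U+A2FA: 3-byte form → EA 8B BA.
U+0397: 2-byte form → CE 97.
U+092A: 3-byte form → E0 A4 AA.
U+8E7C1: 4-byte form → F2 8E 9F 81.
Concatenated (16 bytes): F3 92 85 8A EA 8B BA CE 97 E0 A4 AA F2 8E 9F 81.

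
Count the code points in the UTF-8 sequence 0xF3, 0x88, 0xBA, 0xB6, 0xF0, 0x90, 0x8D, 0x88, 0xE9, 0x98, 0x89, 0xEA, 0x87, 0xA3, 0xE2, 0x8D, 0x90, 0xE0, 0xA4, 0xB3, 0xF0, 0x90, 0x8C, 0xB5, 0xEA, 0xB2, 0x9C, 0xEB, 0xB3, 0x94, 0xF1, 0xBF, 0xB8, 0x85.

Byte at offset 0: 0xF3 = 11110011 → 4-byte char (#1). Advance 4.
Byte at offset 4: 0xF0 = 11110000 → 4-byte char (#2). Advance 4.
Byte at offset 8: 0xE9 = 11101001 → 3-byte char (#3). Advance 3.
Byte at offset 11: 0xEA = 11101010 → 3-byte char (#4). Advance 3.
Byte at offset 14: 0xE2 = 11100010 → 3-byte char (#5). Advance 3.
Byte at offset 17: 0xE0 = 11100000 → 3-byte char (#6). Advance 3.
Byte at offset 20: 0xF0 = 11110000 → 4-byte char (#7). Advance 4.
Byte at offset 24: 0xEA = 11101010 → 3-byte char (#8). Advance 3.
Byte at offset 27: 0xEB = 11101011 → 3-byte char (#9). Advance 3.
Byte at offset 30: 0xF1 = 11110001 → 4-byte char (#10). Advance 4.
Reached end at offset 34 after 10 code points.

10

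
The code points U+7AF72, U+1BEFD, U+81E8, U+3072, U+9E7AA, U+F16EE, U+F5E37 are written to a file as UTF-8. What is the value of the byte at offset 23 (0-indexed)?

U+7AF72 → 4-byte form F1 BA BD B2 at offsets 0–3.
U+1BEFD → 4-byte form F0 9B BB BD at offsets 4–7.
U+81E8 → 3-byte form E8 87 A8 at offsets 8–10.
U+3072 → 3-byte form E3 81 B2 at offsets 11–13.
U+9E7AA → 4-byte form F2 9E 9E AA at offsets 14–17.
U+F16EE → 4-byte form F3 B1 9B AE at offsets 18–21.
U+F5E37 → 4-byte form F3 B5 B8 B7 at offsets 22–25.
Offset 23 falls in char 7's range; it's byte 2 of F3 B5 B8 B7 = 0xB5.

0xB5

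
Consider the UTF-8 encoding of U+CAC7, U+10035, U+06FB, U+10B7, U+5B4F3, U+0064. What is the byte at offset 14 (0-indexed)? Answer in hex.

U+CAC7 → 3-byte form EC AB 87 at offsets 0–2.
U+10035 → 4-byte form F0 90 80 B5 at offsets 3–6.
U+06FB → 2-byte form DB BB at offsets 7–8.
U+10B7 → 3-byte form E1 82 B7 at offsets 9–11.
U+5B4F3 → 4-byte form F1 9B 93 B3 at offsets 12–15.
Offset 14 falls in char 5's range; it's byte 3 of F1 9B 93 B3 = 0x93.

0x93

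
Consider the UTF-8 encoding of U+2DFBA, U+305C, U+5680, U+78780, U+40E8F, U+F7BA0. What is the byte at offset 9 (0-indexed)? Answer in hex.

0x80

U+2DFBA → 4-byte form F0 AD BE BA at offsets 0–3.
U+305C → 3-byte form E3 81 9C at offsets 4–6.
U+5680 → 3-byte form E5 9A 80 at offsets 7–9.
Offset 9 falls in char 3's range; it's byte 3 of E5 9A 80 = 0x80.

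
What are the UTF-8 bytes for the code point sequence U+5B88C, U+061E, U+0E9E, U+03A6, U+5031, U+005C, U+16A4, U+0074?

F1 9B A2 8C D8 9E E0 BA 9E CE A6 E5 80 B1 5C E1 9A A4 74

U+5B88C: 4-byte form → F1 9B A2 8C.
U+061E: 2-byte form → D8 9E.
U+0E9E: 3-byte form → E0 BA 9E.
U+03A6: 2-byte form → CE A6.
U+5031: 3-byte form → E5 80 B1.
U+005C: 1-byte form → 5C.
U+16A4: 3-byte form → E1 9A A4.
U+0074: 1-byte form → 74.
Concatenated (19 bytes): F1 9B A2 8C D8 9E E0 BA 9E CE A6 E5 80 B1 5C E1 9A A4 74.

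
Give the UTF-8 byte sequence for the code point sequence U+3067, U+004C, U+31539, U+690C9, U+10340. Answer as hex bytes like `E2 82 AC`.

U+3067: 3-byte form → E3 81 A7.
U+004C: 1-byte form → 4C.
U+31539: 4-byte form → F0 B1 94 B9.
U+690C9: 4-byte form → F1 A9 83 89.
U+10340: 4-byte form → F0 90 8D 80.
Concatenated (16 bytes): E3 81 A7 4C F0 B1 94 B9 F1 A9 83 89 F0 90 8D 80.

E3 81 A7 4C F0 B1 94 B9 F1 A9 83 89 F0 90 8D 80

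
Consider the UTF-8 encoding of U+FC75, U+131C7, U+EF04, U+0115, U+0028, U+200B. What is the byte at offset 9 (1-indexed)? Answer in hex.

0xBC

1-indexed offset 9 is 0-indexed offset 8.
U+FC75 → 3-byte form EF B1 B5 at offsets 0–2.
U+131C7 → 4-byte form F0 93 87 87 at offsets 3–6.
U+EF04 → 3-byte form EE BC 84 at offsets 7–9.
Offset 8 falls in char 3's range; it's byte 2 of EE BC 84 = 0xBC.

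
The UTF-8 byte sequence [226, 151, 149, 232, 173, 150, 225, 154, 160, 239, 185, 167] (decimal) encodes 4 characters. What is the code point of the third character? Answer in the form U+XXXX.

U+16A0

Offset 0: leading byte 0xE2 = 11100010 → 3-byte char #1 = E2 97 95.
Offset 3: leading byte 0xE8 = 11101000 → 3-byte char #2 = E8 AD 96.
Offset 6: leading byte 0xE1 = 11100001 → 3-byte char #3 = E1 9A A0.
Leading byte 0xE1 = 11100001 matches 1110xxxx → 3-byte sequence.
Byte 1: 0xE1 = 11100001, payload 0001 (4 bits).
Byte 2: 0x9A = 10011010 (10xxxxxx ✓), payload 011010.
Byte 3: 0xA0 = 10100000 (10xxxxxx ✓), payload 100000.
Concatenate: 0001011010100000 = 0x16A0 (16 bits → U+16A0).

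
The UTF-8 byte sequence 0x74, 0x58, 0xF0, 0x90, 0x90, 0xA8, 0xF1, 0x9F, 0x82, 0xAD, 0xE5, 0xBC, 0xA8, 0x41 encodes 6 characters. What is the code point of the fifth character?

Offset 0: leading byte 0x74 = 01110100 → 1-byte char #1 = 74.
Offset 1: leading byte 0x58 = 01011000 → 1-byte char #2 = 58.
Offset 2: leading byte 0xF0 = 11110000 → 4-byte char #3 = F0 90 90 A8.
Offset 6: leading byte 0xF1 = 11110001 → 4-byte char #4 = F1 9F 82 AD.
Offset 10: leading byte 0xE5 = 11100101 → 3-byte char #5 = E5 BC A8.
Leading byte 0xE5 = 11100101 matches 1110xxxx → 3-byte sequence.
Byte 1: 0xE5 = 11100101, payload 0101 (4 bits).
Byte 2: 0xBC = 10111100 (10xxxxxx ✓), payload 111100.
Byte 3: 0xA8 = 10101000 (10xxxxxx ✓), payload 101000.
Concatenate: 0101111100101000 = 0x5F28 (16 bits → U+5F28).

U+5F28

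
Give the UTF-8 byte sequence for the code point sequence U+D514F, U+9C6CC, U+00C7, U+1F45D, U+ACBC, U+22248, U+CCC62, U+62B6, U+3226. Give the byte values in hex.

F3 95 85 8F F2 9C 9B 8C C3 87 F0 9F 91 9D EA B2 BC F0 A2 89 88 F3 8C B1 A2 E6 8A B6 E3 88 A6

U+D514F: 4-byte form → F3 95 85 8F.
U+9C6CC: 4-byte form → F2 9C 9B 8C.
U+00C7: 2-byte form → C3 87.
U+1F45D: 4-byte form → F0 9F 91 9D.
U+ACBC: 3-byte form → EA B2 BC.
U+22248: 4-byte form → F0 A2 89 88.
U+CCC62: 4-byte form → F3 8C B1 A2.
U+62B6: 3-byte form → E6 8A B6.
U+3226: 3-byte form → E3 88 A6.
Concatenated (31 bytes): F3 95 85 8F F2 9C 9B 8C C3 87 F0 9F 91 9D EA B2 BC F0 A2 89 88 F3 8C B1 A2 E6 8A B6 E3 88 A6.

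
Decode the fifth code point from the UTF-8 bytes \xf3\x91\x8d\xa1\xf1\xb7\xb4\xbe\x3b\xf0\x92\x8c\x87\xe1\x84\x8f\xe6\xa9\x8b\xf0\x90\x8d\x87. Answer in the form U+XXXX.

U+110F

Offset 0: leading byte 0xF3 = 11110011 → 4-byte char #1 = F3 91 8D A1.
Offset 4: leading byte 0xF1 = 11110001 → 4-byte char #2 = F1 B7 B4 BE.
Offset 8: leading byte 0x3B = 00111011 → 1-byte char #3 = 3B.
Offset 9: leading byte 0xF0 = 11110000 → 4-byte char #4 = F0 92 8C 87.
Offset 13: leading byte 0xE1 = 11100001 → 3-byte char #5 = E1 84 8F.
Leading byte 0xE1 = 11100001 matches 1110xxxx → 3-byte sequence.
Byte 1: 0xE1 = 11100001, payload 0001 (4 bits).
Byte 2: 0x84 = 10000100 (10xxxxxx ✓), payload 000100.
Byte 3: 0x8F = 10001111 (10xxxxxx ✓), payload 001111.
Concatenate: 0001000100001111 = 0x110F (16 bits → U+110F).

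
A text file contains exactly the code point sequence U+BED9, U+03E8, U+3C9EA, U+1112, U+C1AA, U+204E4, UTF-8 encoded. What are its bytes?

U+BED9: 3-byte form → EB BB 99.
U+03E8: 2-byte form → CF A8.
U+3C9EA: 4-byte form → F0 BC A7 AA.
U+1112: 3-byte form → E1 84 92.
U+C1AA: 3-byte form → EC 86 AA.
U+204E4: 4-byte form → F0 A0 93 A4.
Concatenated (19 bytes): EB BB 99 CF A8 F0 BC A7 AA E1 84 92 EC 86 AA F0 A0 93 A4.

EB BB 99 CF A8 F0 BC A7 AA E1 84 92 EC 86 AA F0 A0 93 A4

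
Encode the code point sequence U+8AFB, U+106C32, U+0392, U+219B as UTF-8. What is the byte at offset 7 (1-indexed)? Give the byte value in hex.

1-indexed offset 7 is 0-indexed offset 6.
U+8AFB → 3-byte form E8 AB BB at offsets 0–2.
U+106C32 → 4-byte form F4 86 B0 B2 at offsets 3–6.
Offset 6 falls in char 2's range; it's byte 4 of F4 86 B0 B2 = 0xB2.

0xB2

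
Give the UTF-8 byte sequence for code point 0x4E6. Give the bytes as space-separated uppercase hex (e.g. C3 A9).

U+04E6 = 0x4E6 = 1254 decimal. In range U+0080–U+07FF → 2-byte form: 110xxxxx 10xxxxxx.
Binary (11 bits): 10011100110.
Split 5+6: 10011 | 100110.
Byte 1: 11010011 = 0xD3.
Byte 2: 10100110 = 0xA6.

D3 A6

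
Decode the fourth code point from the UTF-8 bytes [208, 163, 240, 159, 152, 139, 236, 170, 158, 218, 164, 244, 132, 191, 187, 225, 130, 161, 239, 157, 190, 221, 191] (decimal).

Offset 0: leading byte 0xD0 = 11010000 → 2-byte char #1 = D0 A3.
Offset 2: leading byte 0xF0 = 11110000 → 4-byte char #2 = F0 9F 98 8B.
Offset 6: leading byte 0xEC = 11101100 → 3-byte char #3 = EC AA 9E.
Offset 9: leading byte 0xDA = 11011010 → 2-byte char #4 = DA A4.
Leading byte 0xDA = 11011010 matches 110xxxxx → 2-byte sequence.
Byte 1: 0xDA = 11011010, payload 11010 (5 bits).
Byte 2: 0xA4 = 10100100 (10xxxxxx ✓), payload 100100.
Concatenate: 11010100100 = 0x6A4 (11 bits → U+06A4).

U+06A4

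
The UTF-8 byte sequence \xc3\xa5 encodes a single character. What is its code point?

U+00E5

Leading byte 0xC3 = 11000011 matches 110xxxxx → 2-byte sequence.
Byte 1: 0xC3 = 11000011, payload 00011 (5 bits).
Byte 2: 0xA5 = 10100101 (10xxxxxx ✓), payload 100101.
Concatenate: 00011100101 = 0xE5 (11 bits → U+00E5).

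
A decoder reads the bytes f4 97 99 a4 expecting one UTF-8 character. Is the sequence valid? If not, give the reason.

invalid (encodes a value above U+10FFFF)

Leading byte 0xF4 = 11110100 → 4-byte form.
Payload = 0x117664, which exceeds U+10FFFF, the maximum Unicode code point. (Leading bytes F5–FF, or F4 followed by ≥ 0x90, are invalid.)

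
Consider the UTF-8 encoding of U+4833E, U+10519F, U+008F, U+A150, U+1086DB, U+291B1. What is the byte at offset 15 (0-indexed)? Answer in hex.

0x9B

U+4833E → 4-byte form F1 88 8C BE at offsets 0–3.
U+10519F → 4-byte form F4 85 86 9F at offsets 4–7.
U+008F → 2-byte form C2 8F at offsets 8–9.
U+A150 → 3-byte form EA 85 90 at offsets 10–12.
U+1086DB → 4-byte form F4 88 9B 9B at offsets 13–16.
Offset 15 falls in char 5's range; it's byte 3 of F4 88 9B 9B = 0x9B.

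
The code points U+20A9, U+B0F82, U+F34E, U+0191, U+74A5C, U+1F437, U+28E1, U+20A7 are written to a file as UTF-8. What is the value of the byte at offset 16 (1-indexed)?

0x9C

1-indexed offset 16 is 0-indexed offset 15.
U+20A9 → 3-byte form E2 82 A9 at offsets 0–2.
U+B0F82 → 4-byte form F2 B0 BE 82 at offsets 3–6.
U+F34E → 3-byte form EF 8D 8E at offsets 7–9.
U+0191 → 2-byte form C6 91 at offsets 10–11.
U+74A5C → 4-byte form F1 B4 A9 9C at offsets 12–15.
Offset 15 falls in char 5's range; it's byte 4 of F1 B4 A9 9C = 0x9C.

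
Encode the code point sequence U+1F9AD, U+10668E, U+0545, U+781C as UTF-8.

F0 9F A6 AD F4 86 9A 8E D5 85 E7 A0 9C

U+1F9AD: 4-byte form → F0 9F A6 AD.
U+10668E: 4-byte form → F4 86 9A 8E.
U+0545: 2-byte form → D5 85.
U+781C: 3-byte form → E7 A0 9C.
Concatenated (13 bytes): F0 9F A6 AD F4 86 9A 8E D5 85 E7 A0 9C.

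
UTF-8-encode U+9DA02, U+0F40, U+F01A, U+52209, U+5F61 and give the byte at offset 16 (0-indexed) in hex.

U+9DA02 → 4-byte form F2 9D A8 82 at offsets 0–3.
U+0F40 → 3-byte form E0 BD 80 at offsets 4–6.
U+F01A → 3-byte form EF 80 9A at offsets 7–9.
U+52209 → 4-byte form F1 92 88 89 at offsets 10–13.
U+5F61 → 3-byte form E5 BD A1 at offsets 14–16.
Offset 16 falls in char 5's range; it's byte 3 of E5 BD A1 = 0xA1.

0xA1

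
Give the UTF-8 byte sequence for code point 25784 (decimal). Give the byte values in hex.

U+64B8 = 0x64B8 = 25784 decimal. In range U+0800–U+FFFF → 3-byte form: 1110xxxx 10xxxxxx 10xxxxxx.
Binary (16 bits): 0110010010111000.
Split 4+6+6: 0110 | 010010 | 111000.
Byte 1: 11100110 = 0xE6.
Byte 2: 10010010 = 0x92.
Byte 3: 10111000 = 0xB8.

E6 92 B8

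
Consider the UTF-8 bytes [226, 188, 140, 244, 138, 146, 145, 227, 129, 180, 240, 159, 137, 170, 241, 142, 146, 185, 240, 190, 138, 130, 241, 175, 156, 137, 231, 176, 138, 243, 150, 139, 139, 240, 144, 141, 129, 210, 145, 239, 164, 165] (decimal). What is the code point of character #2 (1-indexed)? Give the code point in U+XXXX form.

U+10A491

Offset 0: leading byte 0xE2 = 11100010 → 3-byte char #1 = E2 BC 8C.
Offset 3: leading byte 0xF4 = 11110100 → 4-byte char #2 = F4 8A 92 91.
Leading byte 0xF4 = 11110100 matches 11110xxx → 4-byte sequence.
Byte 1: 0xF4 = 11110100, payload 100 (3 bits).
Byte 2: 0x8A = 10001010 (10xxxxxx ✓), payload 001010.
Byte 3: 0x92 = 10010010 (10xxxxxx ✓), payload 010010.
Byte 4: 0x91 = 10010001 (10xxxxxx ✓), payload 010001.
Concatenate: 100001010010010010001 = 0x10A491 (21 bits → U+10A491).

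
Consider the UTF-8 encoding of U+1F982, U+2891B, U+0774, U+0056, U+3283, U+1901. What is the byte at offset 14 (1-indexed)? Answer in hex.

1-indexed offset 14 is 0-indexed offset 13.
U+1F982 → 4-byte form F0 9F A6 82 at offsets 0–3.
U+2891B → 4-byte form F0 A8 A4 9B at offsets 4–7.
U+0774 → 2-byte form DD B4 at offsets 8–9.
U+0056 → 1-byte form 56 at offsets 10–10.
U+3283 → 3-byte form E3 8A 83 at offsets 11–13.
Offset 13 falls in char 5's range; it's byte 3 of E3 8A 83 = 0x83.

0x83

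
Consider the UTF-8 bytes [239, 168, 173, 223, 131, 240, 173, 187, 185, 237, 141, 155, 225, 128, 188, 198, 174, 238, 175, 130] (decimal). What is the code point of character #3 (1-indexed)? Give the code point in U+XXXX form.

Offset 0: leading byte 0xEF = 11101111 → 3-byte char #1 = EF A8 AD.
Offset 3: leading byte 0xDF = 11011111 → 2-byte char #2 = DF 83.
Offset 5: leading byte 0xF0 = 11110000 → 4-byte char #3 = F0 AD BB B9.
Leading byte 0xF0 = 11110000 matches 11110xxx → 4-byte sequence.
Byte 1: 0xF0 = 11110000, payload 000 (3 bits).
Byte 2: 0xAD = 10101101 (10xxxxxx ✓), payload 101101.
Byte 3: 0xBB = 10111011 (10xxxxxx ✓), payload 111011.
Byte 4: 0xB9 = 10111001 (10xxxxxx ✓), payload 111001.
Concatenate: 000101101111011111001 = 0x2DEF9 (21 bits → U+2DEF9).

U+2DEF9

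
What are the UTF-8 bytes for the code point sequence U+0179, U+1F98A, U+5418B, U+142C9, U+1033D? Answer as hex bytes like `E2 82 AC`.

C5 B9 F0 9F A6 8A F1 94 86 8B F0 94 8B 89 F0 90 8C BD

U+0179: 2-byte form → C5 B9.
U+1F98A: 4-byte form → F0 9F A6 8A.
U+5418B: 4-byte form → F1 94 86 8B.
U+142C9: 4-byte form → F0 94 8B 89.
U+1033D: 4-byte form → F0 90 8C BD.
Concatenated (18 bytes): C5 B9 F0 9F A6 8A F1 94 86 8B F0 94 8B 89 F0 90 8C BD.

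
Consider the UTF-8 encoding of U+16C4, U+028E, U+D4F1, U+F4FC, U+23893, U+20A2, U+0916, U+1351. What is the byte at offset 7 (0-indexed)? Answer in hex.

0xB1

U+16C4 → 3-byte form E1 9B 84 at offsets 0–2.
U+028E → 2-byte form CA 8E at offsets 3–4.
U+D4F1 → 3-byte form ED 93 B1 at offsets 5–7.
Offset 7 falls in char 3's range; it's byte 3 of ED 93 B1 = 0xB1.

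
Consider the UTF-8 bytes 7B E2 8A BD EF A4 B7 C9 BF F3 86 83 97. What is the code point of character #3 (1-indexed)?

Offset 0: leading byte 0x7B = 01111011 → 1-byte char #1 = 7B.
Offset 1: leading byte 0xE2 = 11100010 → 3-byte char #2 = E2 8A BD.
Offset 4: leading byte 0xEF = 11101111 → 3-byte char #3 = EF A4 B7.
Leading byte 0xEF = 11101111 matches 1110xxxx → 3-byte sequence.
Byte 1: 0xEF = 11101111, payload 1111 (4 bits).
Byte 2: 0xA4 = 10100100 (10xxxxxx ✓), payload 100100.
Byte 3: 0xB7 = 10110111 (10xxxxxx ✓), payload 110111.
Concatenate: 1111100100110111 = 0xF937 (16 bits → U+F937).

U+F937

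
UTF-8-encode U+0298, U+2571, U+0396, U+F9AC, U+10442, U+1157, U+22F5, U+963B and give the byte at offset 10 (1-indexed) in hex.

0xAC

1-indexed offset 10 is 0-indexed offset 9.
U+0298 → 2-byte form CA 98 at offsets 0–1.
U+2571 → 3-byte form E2 95 B1 at offsets 2–4.
U+0396 → 2-byte form CE 96 at offsets 5–6.
U+F9AC → 3-byte form EF A6 AC at offsets 7–9.
Offset 9 falls in char 4's range; it's byte 3 of EF A6 AC = 0xAC.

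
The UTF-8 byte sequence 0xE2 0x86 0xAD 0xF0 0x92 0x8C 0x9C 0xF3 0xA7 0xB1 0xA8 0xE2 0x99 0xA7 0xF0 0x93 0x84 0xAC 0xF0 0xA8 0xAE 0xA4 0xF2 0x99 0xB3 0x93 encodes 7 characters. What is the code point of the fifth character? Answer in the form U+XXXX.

U+1312C

Offset 0: leading byte 0xE2 = 11100010 → 3-byte char #1 = E2 86 AD.
Offset 3: leading byte 0xF0 = 11110000 → 4-byte char #2 = F0 92 8C 9C.
Offset 7: leading byte 0xF3 = 11110011 → 4-byte char #3 = F3 A7 B1 A8.
Offset 11: leading byte 0xE2 = 11100010 → 3-byte char #4 = E2 99 A7.
Offset 14: leading byte 0xF0 = 11110000 → 4-byte char #5 = F0 93 84 AC.
Leading byte 0xF0 = 11110000 matches 11110xxx → 4-byte sequence.
Byte 1: 0xF0 = 11110000, payload 000 (3 bits).
Byte 2: 0x93 = 10010011 (10xxxxxx ✓), payload 010011.
Byte 3: 0x84 = 10000100 (10xxxxxx ✓), payload 000100.
Byte 4: 0xAC = 10101100 (10xxxxxx ✓), payload 101100.
Concatenate: 000010011000100101100 = 0x1312C (21 bits → U+1312C).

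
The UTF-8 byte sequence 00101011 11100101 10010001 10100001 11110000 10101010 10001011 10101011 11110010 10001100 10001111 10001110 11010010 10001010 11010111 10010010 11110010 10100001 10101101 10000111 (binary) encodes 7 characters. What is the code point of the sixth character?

Offset 0: leading byte 0x2B = 00101011 → 1-byte char #1 = 2B.
Offset 1: leading byte 0xE5 = 11100101 → 3-byte char #2 = E5 91 A1.
Offset 4: leading byte 0xF0 = 11110000 → 4-byte char #3 = F0 AA 8B AB.
Offset 8: leading byte 0xF2 = 11110010 → 4-byte char #4 = F2 8C 8F 8E.
Offset 12: leading byte 0xD2 = 11010010 → 2-byte char #5 = D2 8A.
Offset 14: leading byte 0xD7 = 11010111 → 2-byte char #6 = D7 92.
Leading byte 0xD7 = 11010111 matches 110xxxxx → 2-byte sequence.
Byte 1: 0xD7 = 11010111, payload 10111 (5 bits).
Byte 2: 0x92 = 10010010 (10xxxxxx ✓), payload 010010.
Concatenate: 10111010010 = 0x5D2 (11 bits → U+05D2).

U+05D2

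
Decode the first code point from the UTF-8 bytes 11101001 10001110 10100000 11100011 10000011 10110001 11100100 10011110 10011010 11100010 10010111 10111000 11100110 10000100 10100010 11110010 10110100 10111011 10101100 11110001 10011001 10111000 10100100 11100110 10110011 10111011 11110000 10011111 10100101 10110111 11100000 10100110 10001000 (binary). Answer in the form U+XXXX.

U+93A0

Offset 0: leading byte 0xE9 = 11101001 → 3-byte char #1 = E9 8E A0.
Leading byte 0xE9 = 11101001 matches 1110xxxx → 3-byte sequence.
Byte 1: 0xE9 = 11101001, payload 1001 (4 bits).
Byte 2: 0x8E = 10001110 (10xxxxxx ✓), payload 001110.
Byte 3: 0xA0 = 10100000 (10xxxxxx ✓), payload 100000.
Concatenate: 1001001110100000 = 0x93A0 (16 bits → U+93A0).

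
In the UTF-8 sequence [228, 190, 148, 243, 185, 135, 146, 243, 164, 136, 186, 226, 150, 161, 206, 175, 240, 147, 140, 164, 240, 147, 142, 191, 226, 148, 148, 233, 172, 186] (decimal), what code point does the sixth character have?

U+13324

Offset 0: leading byte 0xE4 = 11100100 → 3-byte char #1 = E4 BE 94.
Offset 3: leading byte 0xF3 = 11110011 → 4-byte char #2 = F3 B9 87 92.
Offset 7: leading byte 0xF3 = 11110011 → 4-byte char #3 = F3 A4 88 BA.
Offset 11: leading byte 0xE2 = 11100010 → 3-byte char #4 = E2 96 A1.
Offset 14: leading byte 0xCE = 11001110 → 2-byte char #5 = CE AF.
Offset 16: leading byte 0xF0 = 11110000 → 4-byte char #6 = F0 93 8C A4.
Leading byte 0xF0 = 11110000 matches 11110xxx → 4-byte sequence.
Byte 1: 0xF0 = 11110000, payload 000 (3 bits).
Byte 2: 0x93 = 10010011 (10xxxxxx ✓), payload 010011.
Byte 3: 0x8C = 10001100 (10xxxxxx ✓), payload 001100.
Byte 4: 0xA4 = 10100100 (10xxxxxx ✓), payload 100100.
Concatenate: 000010011001100100100 = 0x13324 (21 bits → U+13324).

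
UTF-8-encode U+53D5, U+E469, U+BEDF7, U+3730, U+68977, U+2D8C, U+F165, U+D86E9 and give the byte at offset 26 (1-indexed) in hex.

1-indexed offset 26 is 0-indexed offset 25.
U+53D5 → 3-byte form E5 8F 95 at offsets 0–2.
U+E469 → 3-byte form EE 91 A9 at offsets 3–5.
U+BEDF7 → 4-byte form F2 BE B7 B7 at offsets 6–9.
U+3730 → 3-byte form E3 9C B0 at offsets 10–12.
U+68977 → 4-byte form F1 A8 A5 B7 at offsets 13–16.
U+2D8C → 3-byte form E2 B6 8C at offsets 17–19.
U+F165 → 3-byte form EF 85 A5 at offsets 20–22.
U+D86E9 → 4-byte form F3 98 9B A9 at offsets 23–26.
Offset 25 falls in char 8's range; it's byte 3 of F3 98 9B A9 = 0x9B.

0x9B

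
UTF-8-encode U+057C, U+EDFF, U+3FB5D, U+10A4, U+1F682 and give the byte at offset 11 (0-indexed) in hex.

0xA4

U+057C → 2-byte form D5 BC at offsets 0–1.
U+EDFF → 3-byte form EE B7 BF at offsets 2–4.
U+3FB5D → 4-byte form F0 BF AD 9D at offsets 5–8.
U+10A4 → 3-byte form E1 82 A4 at offsets 9–11.
Offset 11 falls in char 4's range; it's byte 3 of E1 82 A4 = 0xA4.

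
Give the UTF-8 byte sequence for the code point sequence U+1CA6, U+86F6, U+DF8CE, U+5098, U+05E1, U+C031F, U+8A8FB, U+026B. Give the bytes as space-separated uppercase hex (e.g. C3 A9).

U+1CA6: 3-byte form → E1 B2 A6.
U+86F6: 3-byte form → E8 9B B6.
U+DF8CE: 4-byte form → F3 9F A3 8E.
U+5098: 3-byte form → E5 82 98.
U+05E1: 2-byte form → D7 A1.
U+C031F: 4-byte form → F3 80 8C 9F.
U+8A8FB: 4-byte form → F2 8A A3 BB.
U+026B: 2-byte form → C9 AB.
Concatenated (25 bytes): E1 B2 A6 E8 9B B6 F3 9F A3 8E E5 82 98 D7 A1 F3 80 8C 9F F2 8A A3 BB C9 AB.

E1 B2 A6 E8 9B B6 F3 9F A3 8E E5 82 98 D7 A1 F3 80 8C 9F F2 8A A3 BB C9 AB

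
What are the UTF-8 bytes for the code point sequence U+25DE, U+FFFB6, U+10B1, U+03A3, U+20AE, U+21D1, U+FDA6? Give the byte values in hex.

U+25DE: 3-byte form → E2 97 9E.
U+FFFB6: 4-byte form → F3 BF BE B6.
U+10B1: 3-byte form → E1 82 B1.
U+03A3: 2-byte form → CE A3.
U+20AE: 3-byte form → E2 82 AE.
U+21D1: 3-byte form → E2 87 91.
U+FDA6: 3-byte form → EF B6 A6.
Concatenated (21 bytes): E2 97 9E F3 BF BE B6 E1 82 B1 CE A3 E2 82 AE E2 87 91 EF B6 A6.

E2 97 9E F3 BF BE B6 E1 82 B1 CE A3 E2 82 AE E2 87 91 EF B6 A6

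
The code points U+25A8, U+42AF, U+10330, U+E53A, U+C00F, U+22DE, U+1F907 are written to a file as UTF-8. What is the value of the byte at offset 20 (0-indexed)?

U+25A8 → 3-byte form E2 96 A8 at offsets 0–2.
U+42AF → 3-byte form E4 8A AF at offsets 3–5.
U+10330 → 4-byte form F0 90 8C B0 at offsets 6–9.
U+E53A → 3-byte form EE 94 BA at offsets 10–12.
U+C00F → 3-byte form EC 80 8F at offsets 13–15.
U+22DE → 3-byte form E2 8B 9E at offsets 16–18.
U+1F907 → 4-byte form F0 9F A4 87 at offsets 19–22.
Offset 20 falls in char 7's range; it's byte 2 of F0 9F A4 87 = 0x9F.

0x9F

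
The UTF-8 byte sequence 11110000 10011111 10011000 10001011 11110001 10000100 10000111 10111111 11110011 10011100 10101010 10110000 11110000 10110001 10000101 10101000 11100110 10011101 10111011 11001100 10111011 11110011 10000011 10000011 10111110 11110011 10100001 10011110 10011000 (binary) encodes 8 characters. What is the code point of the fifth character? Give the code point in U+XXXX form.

U+677B

Offset 0: leading byte 0xF0 = 11110000 → 4-byte char #1 = F0 9F 98 8B.
Offset 4: leading byte 0xF1 = 11110001 → 4-byte char #2 = F1 84 87 BF.
Offset 8: leading byte 0xF3 = 11110011 → 4-byte char #3 = F3 9C AA B0.
Offset 12: leading byte 0xF0 = 11110000 → 4-byte char #4 = F0 B1 85 A8.
Offset 16: leading byte 0xE6 = 11100110 → 3-byte char #5 = E6 9D BB.
Leading byte 0xE6 = 11100110 matches 1110xxxx → 3-byte sequence.
Byte 1: 0xE6 = 11100110, payload 0110 (4 bits).
Byte 2: 0x9D = 10011101 (10xxxxxx ✓), payload 011101.
Byte 3: 0xBB = 10111011 (10xxxxxx ✓), payload 111011.
Concatenate: 0110011101111011 = 0x677B (16 bits → U+677B).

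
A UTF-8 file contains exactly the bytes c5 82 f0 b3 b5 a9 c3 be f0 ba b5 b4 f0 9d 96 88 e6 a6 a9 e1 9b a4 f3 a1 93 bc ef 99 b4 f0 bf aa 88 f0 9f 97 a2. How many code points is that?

Byte at offset 0: 0xC5 = 11000101 → 2-byte char (#1). Advance 2.
Byte at offset 2: 0xF0 = 11110000 → 4-byte char (#2). Advance 4.
Byte at offset 6: 0xC3 = 11000011 → 2-byte char (#3). Advance 2.
Byte at offset 8: 0xF0 = 11110000 → 4-byte char (#4). Advance 4.
Byte at offset 12: 0xF0 = 11110000 → 4-byte char (#5). Advance 4.
Byte at offset 16: 0xE6 = 11100110 → 3-byte char (#6). Advance 3.
Byte at offset 19: 0xE1 = 11100001 → 3-byte char (#7). Advance 3.
Byte at offset 22: 0xF3 = 11110011 → 4-byte char (#8). Advance 4.
Byte at offset 26: 0xEF = 11101111 → 3-byte char (#9). Advance 3.
Byte at offset 29: 0xF0 = 11110000 → 4-byte char (#10). Advance 4.
Byte at offset 33: 0xF0 = 11110000 → 4-byte char (#11). Advance 4.
Reached end at offset 37 after 11 code points.

11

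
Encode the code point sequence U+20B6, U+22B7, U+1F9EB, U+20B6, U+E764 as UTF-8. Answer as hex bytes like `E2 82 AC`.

U+20B6: 3-byte form → E2 82 B6.
U+22B7: 3-byte form → E2 8A B7.
U+1F9EB: 4-byte form → F0 9F A7 AB.
U+20B6: 3-byte form → E2 82 B6.
U+E764: 3-byte form → EE 9D A4.
Concatenated (16 bytes): E2 82 B6 E2 8A B7 F0 9F A7 AB E2 82 B6 EE 9D A4.

E2 82 B6 E2 8A B7 F0 9F A7 AB E2 82 B6 EE 9D A4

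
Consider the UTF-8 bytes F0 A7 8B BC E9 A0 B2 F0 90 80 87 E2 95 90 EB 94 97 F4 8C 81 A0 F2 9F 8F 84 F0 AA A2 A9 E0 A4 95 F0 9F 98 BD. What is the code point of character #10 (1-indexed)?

U+1F63D

Offset 0: leading byte 0xF0 = 11110000 → 4-byte char #1 = F0 A7 8B BC.
Offset 4: leading byte 0xE9 = 11101001 → 3-byte char #2 = E9 A0 B2.
Offset 7: leading byte 0xF0 = 11110000 → 4-byte char #3 = F0 90 80 87.
Offset 11: leading byte 0xE2 = 11100010 → 3-byte char #4 = E2 95 90.
Offset 14: leading byte 0xEB = 11101011 → 3-byte char #5 = EB 94 97.
Offset 17: leading byte 0xF4 = 11110100 → 4-byte char #6 = F4 8C 81 A0.
Offset 21: leading byte 0xF2 = 11110010 → 4-byte char #7 = F2 9F 8F 84.
Offset 25: leading byte 0xF0 = 11110000 → 4-byte char #8 = F0 AA A2 A9.
Offset 29: leading byte 0xE0 = 11100000 → 3-byte char #9 = E0 A4 95.
Offset 32: leading byte 0xF0 = 11110000 → 4-byte char #10 = F0 9F 98 BD.
Leading byte 0xF0 = 11110000 matches 11110xxx → 4-byte sequence.
Byte 1: 0xF0 = 11110000, payload 000 (3 bits).
Byte 2: 0x9F = 10011111 (10xxxxxx ✓), payload 011111.
Byte 3: 0x98 = 10011000 (10xxxxxx ✓), payload 011000.
Byte 4: 0xBD = 10111101 (10xxxxxx ✓), payload 111101.
Concatenate: 000011111011000111101 = 0x1F63D (21 bits → U+1F63D).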